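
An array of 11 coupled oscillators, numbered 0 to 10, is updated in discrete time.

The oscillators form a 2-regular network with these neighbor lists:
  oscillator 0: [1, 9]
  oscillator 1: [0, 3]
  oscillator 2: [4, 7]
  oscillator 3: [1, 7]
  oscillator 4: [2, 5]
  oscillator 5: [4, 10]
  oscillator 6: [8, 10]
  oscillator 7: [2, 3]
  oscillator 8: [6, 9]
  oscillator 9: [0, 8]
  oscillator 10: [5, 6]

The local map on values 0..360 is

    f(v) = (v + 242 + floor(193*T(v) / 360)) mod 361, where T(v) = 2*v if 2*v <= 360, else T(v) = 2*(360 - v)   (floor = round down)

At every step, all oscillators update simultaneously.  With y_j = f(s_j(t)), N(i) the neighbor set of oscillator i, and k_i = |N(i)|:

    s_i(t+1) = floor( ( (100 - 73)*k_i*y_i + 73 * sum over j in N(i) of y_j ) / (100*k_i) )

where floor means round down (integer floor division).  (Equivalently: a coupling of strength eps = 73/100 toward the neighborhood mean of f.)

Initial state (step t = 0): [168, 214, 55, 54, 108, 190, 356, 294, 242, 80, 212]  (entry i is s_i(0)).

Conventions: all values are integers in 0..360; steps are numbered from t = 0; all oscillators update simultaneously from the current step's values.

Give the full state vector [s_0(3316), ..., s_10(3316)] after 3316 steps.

Simulating step by step:
t=0: [168, 214, 55, 54, 108, 190, 356, 294, 242, 80, 212]
t=1: [170, 280, 223, 276, 250, 197, 247, 324, 171, 186, 248]
t=2: [245, 241, 246, 245, 250, 249, 243, 247, 246, 239, 250]
t=3: [249, 249, 248, 249, 248, 248, 248, 249, 249, 249, 248]
t=4: [249, 249, 249, 249, 249, 249, 249, 249, 249, 249, 249]
t=5: [249, 249, 249, 249, 249, 249, 249, 249, 249, 249, 249]

Answer: [249, 249, 249, 249, 249, 249, 249, 249, 249, 249, 249]
Key observation: The state at step 4, [249, 249, 249, 249, 249, 249, 249, 249, 249, 249, 249], reappears at step 5: the system is in a cycle of period 1 from step 4 on.  Therefore the state at step 3316 equals the state at step 4 + ((3316 - 4) mod 1) = 4, which is [249, 249, 249, 249, 249, 249, 249, 249, 249, 249, 249].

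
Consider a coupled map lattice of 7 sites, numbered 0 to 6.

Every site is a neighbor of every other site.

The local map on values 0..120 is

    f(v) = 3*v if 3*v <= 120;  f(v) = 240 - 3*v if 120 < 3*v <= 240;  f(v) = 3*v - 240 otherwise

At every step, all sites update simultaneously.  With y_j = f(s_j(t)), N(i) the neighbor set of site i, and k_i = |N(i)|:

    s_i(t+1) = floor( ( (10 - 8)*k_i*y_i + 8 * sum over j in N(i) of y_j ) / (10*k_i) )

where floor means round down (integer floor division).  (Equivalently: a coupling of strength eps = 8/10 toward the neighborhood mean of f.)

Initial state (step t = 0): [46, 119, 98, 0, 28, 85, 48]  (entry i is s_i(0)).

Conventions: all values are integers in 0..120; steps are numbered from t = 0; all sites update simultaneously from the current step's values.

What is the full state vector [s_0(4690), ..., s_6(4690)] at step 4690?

Simulating step by step:
t=0: [46, 119, 98, 0, 28, 85, 48]
t=1: [69, 70, 66, 62, 68, 63, 68]
t=2: [39, 39, 40, 41, 40, 41, 40]
t=3: [118, 118, 118, 118, 118, 118, 118]
t=4: [114, 114, 114, 114, 114, 114, 114]
t=5: [102, 102, 102, 102, 102, 102, 102]
t=6: [66, 66, 66, 66, 66, 66, 66]
t=7: [42, 42, 42, 42, 42, 42, 42]
t=8: [114, 114, 114, 114, 114, 114, 114]

Answer: [66, 66, 66, 66, 66, 66, 66]
Key observation: The state at step 4, [114, 114, 114, 114, 114, 114, 114], reappears at step 8: the system is in a cycle of period 4 from step 4 on.  Therefore the state at step 4690 equals the state at step 4 + ((4690 - 4) mod 4) = 6, which is [66, 66, 66, 66, 66, 66, 66].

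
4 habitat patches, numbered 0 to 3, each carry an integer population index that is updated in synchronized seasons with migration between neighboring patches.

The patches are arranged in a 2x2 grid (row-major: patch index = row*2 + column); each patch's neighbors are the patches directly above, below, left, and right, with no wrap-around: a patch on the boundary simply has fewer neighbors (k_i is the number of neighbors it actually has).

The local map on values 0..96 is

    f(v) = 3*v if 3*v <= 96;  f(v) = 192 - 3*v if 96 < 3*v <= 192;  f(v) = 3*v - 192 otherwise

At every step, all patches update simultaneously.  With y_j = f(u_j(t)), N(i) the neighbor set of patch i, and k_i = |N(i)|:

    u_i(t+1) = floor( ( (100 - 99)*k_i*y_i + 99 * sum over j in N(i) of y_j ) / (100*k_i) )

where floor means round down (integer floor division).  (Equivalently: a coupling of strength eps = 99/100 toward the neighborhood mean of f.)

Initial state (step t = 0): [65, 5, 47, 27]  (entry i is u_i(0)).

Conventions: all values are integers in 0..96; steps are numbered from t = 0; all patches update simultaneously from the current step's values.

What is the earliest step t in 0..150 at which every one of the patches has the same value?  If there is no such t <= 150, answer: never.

Simulating step by step:
t=0: [65, 5, 47, 27]  (not all equal)
t=1: [32, 41, 42, 33]  (not all equal)
t=2: [67, 94, 94, 67]  (not all equal)
t=3: [89, 9, 9, 89]  (not all equal)
t=4: [27, 74, 74, 27]  (not all equal)
t=5: [30, 80, 80, 30]  (not all equal)
t=6: [48, 89, 89, 48]  (not all equal)
t=7: [74, 48, 48, 74]  (not all equal)
t=8: [47, 30, 30, 47]  (not all equal)
t=9: [89, 51, 51, 89]  (not all equal)
t=10: [39, 74, 74, 39]  (not all equal)
t=11: [30, 74, 74, 30]  (not all equal)
t=12: [30, 89, 89, 30]  (not all equal)
t=13: [75, 89, 89, 75]  (not all equal)
t=14: [74, 33, 33, 74]  (not all equal)
t=15: [92, 30, 30, 92]  (not all equal)
t=16: [89, 84, 84, 89]  (not all equal)
t=17: [60, 74, 74, 60]  (not all equal)
t=18: [29, 12, 12, 29]  (not all equal)
t=19: [36, 86, 86, 36]  (not all equal)
t=20: [66, 83, 83, 66]  (not all equal)
t=21: [56, 6, 6, 56]  (not all equal)
t=22: [18, 23, 23, 18]  (not all equal)
t=23: [68, 54, 54, 68]  (not all equal)
t=24: [29, 12, 12, 29]  (not all equal)

Answer: never
Key observation: The state at step 18 reappears at step 24 — the system is in a cycle of period 6 from step 18 on.  No step 0..24 is synchronized, and the cycle repeats forever, so no step up to 150 (or ever) has all patches equal.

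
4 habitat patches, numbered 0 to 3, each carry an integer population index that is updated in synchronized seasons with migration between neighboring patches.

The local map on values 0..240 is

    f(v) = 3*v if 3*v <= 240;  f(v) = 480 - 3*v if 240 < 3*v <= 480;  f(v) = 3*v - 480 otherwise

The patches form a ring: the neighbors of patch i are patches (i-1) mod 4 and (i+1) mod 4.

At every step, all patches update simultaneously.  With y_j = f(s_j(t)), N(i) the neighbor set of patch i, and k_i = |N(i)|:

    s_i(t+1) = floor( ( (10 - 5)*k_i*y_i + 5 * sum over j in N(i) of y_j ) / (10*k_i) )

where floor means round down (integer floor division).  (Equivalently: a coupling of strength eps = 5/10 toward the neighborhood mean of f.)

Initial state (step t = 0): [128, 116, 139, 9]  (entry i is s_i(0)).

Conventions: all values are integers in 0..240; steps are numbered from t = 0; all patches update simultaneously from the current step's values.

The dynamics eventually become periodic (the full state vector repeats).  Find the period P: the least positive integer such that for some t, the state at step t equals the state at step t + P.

Simulating step by step:
t=0: [128, 116, 139, 9]
t=1: [87, 105, 71, 53]
t=2: [190, 190, 187, 187]
t=3: [87, 87, 83, 83]
t=4: [222, 222, 228, 228]
t=5: [190, 190, 199, 199]
t=6: [96, 96, 110, 110]
t=7: [181, 181, 160, 160]
t=8: [47, 47, 15, 15]
t=9: [117, 117, 69, 69]
t=10: [148, 148, 187, 187]
t=11: [47, 47, 69, 69]
t=12: [157, 157, 190, 190]
t=13: [29, 29, 69, 69]
t=14: [117, 117, 177, 177]
t=15: [109, 109, 70, 70]
t=16: [167, 167, 195, 195]
t=17: [42, 42, 84, 84]
t=18: [151, 151, 202, 202]
t=19: [51, 51, 101, 101]
t=20: [159, 159, 171, 171]
t=21: [10, 10, 25, 25]
t=22: [41, 41, 63, 63]
t=23: [139, 139, 172, 172]
t=24: [56, 56, 42, 42]
t=25: [157, 157, 136, 136]
t=26: [24, 24, 56, 56]
t=27: [96, 96, 144, 144]
t=28: [156, 156, 84, 84]
t=29: [66, 66, 174, 174]
t=30: [159, 159, 81, 81]
t=31: [61, 61, 178, 178]
t=32: [150, 150, 86, 86]
t=33: [78, 78, 174, 174]
t=34: [186, 186, 90, 90]
t=35: [111, 111, 177, 177]
t=36: [123, 123, 75, 75]
t=37: [139, 139, 196, 196]
t=38: [74, 74, 96, 96]
t=39: [214, 214, 199, 199]
t=40: [150, 150, 128, 128]
t=41: [46, 46, 79, 79]
t=42: [162, 162, 212, 212]
t=43: [43, 43, 118, 118]
t=44: [128, 128, 126, 126]
t=45: [97, 97, 100, 100]
t=46: [186, 186, 182, 182]
t=47: [75, 75, 69, 69]
t=48: [220, 220, 211, 211]
t=49: [173, 173, 159, 159]
t=50: [30, 30, 12, 12]
t=51: [76, 76, 49, 49]
t=52: [207, 207, 167, 167]
t=53: [111, 111, 51, 51]
t=54: [148, 148, 151, 151]
t=55: [33, 33, 29, 29]
t=56: [96, 96, 90, 90]
t=57: [196, 196, 205, 205]
t=58: [114, 114, 128, 128]
t=59: [127, 127, 106, 106]
t=60: [114, 114, 146, 146]
t=61: [114, 114, 66, 66]
t=62: [153, 153, 183, 183]
t=63: [33, 33, 57, 57]
t=64: [117, 117, 153, 153]
t=65: [102, 102, 48, 48]
t=66: [166, 166, 151, 151]
t=67: [20, 20, 24, 24]
t=68: [63, 63, 69, 69]
t=69: [193, 193, 202, 202]
t=70: [105, 105, 119, 119]
t=71: [154, 154, 133, 133]
t=72: [33, 33, 65, 65]
t=73: [123, 123, 171, 171]
t=74: [91, 91, 52, 52]
t=75: [194, 194, 168, 168]
t=76: [82, 82, 43, 43]
t=77: [207, 207, 155, 155]
t=78: [109, 109, 46, 46]
t=79: [149, 149, 141, 141]
t=80: [39, 39, 51, 51]
t=81: [126, 126, 144, 144]
t=82: [88, 88, 61, 61]
t=83: [207, 207, 191, 191]
t=84: [129, 129, 105, 105]
t=85: [111, 111, 147, 147]
t=86: [120, 120, 66, 66]
t=87: [139, 139, 178, 178]
t=88: [60, 60, 56, 56]
t=89: [177, 177, 171, 171]
t=90: [46, 46, 37, 37]
t=91: [131, 131, 117, 117]
t=92: [97, 97, 118, 118]
t=93: [173, 173, 141, 141]
t=94: [43, 43, 52, 52]
t=95: [135, 135, 149, 149]
t=96: [64, 64, 43, 43]
t=97: [176, 176, 144, 144]
t=98: [48, 48, 48, 48]
t=99: [144, 144, 144, 144]
t=100: [48, 48, 48, 48]

Answer: 2
Key observation: The state at step 98, [48, 48, 48, 48], reappears at step 100 — and no state repeats earlier — so the cycle the system enters has period 2.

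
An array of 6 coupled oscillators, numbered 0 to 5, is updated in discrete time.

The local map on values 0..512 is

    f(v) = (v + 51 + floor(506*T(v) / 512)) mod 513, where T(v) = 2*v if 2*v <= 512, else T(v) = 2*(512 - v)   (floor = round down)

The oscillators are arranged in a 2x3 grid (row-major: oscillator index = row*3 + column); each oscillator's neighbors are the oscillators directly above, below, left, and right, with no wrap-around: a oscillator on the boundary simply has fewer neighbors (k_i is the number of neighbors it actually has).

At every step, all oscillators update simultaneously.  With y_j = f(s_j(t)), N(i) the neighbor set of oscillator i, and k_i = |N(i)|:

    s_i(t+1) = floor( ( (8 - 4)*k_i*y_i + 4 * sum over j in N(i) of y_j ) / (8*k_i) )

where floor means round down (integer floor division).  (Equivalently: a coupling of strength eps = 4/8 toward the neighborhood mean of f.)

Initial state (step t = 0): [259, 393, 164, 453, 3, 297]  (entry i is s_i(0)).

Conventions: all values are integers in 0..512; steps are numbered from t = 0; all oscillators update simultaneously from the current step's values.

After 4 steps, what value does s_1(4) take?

Simulating step by step:
t=0: [259, 393, 164, 453, 3, 297]
t=1: [216, 146, 119, 142, 118, 150]
t=2: [329, 407, 448, 382, 443, 450]
t=3: [196, 152, 121, 174, 131, 112]
t=4: [200, 413, 427, 167, 377, 404]

Answer: s_1(4) = 413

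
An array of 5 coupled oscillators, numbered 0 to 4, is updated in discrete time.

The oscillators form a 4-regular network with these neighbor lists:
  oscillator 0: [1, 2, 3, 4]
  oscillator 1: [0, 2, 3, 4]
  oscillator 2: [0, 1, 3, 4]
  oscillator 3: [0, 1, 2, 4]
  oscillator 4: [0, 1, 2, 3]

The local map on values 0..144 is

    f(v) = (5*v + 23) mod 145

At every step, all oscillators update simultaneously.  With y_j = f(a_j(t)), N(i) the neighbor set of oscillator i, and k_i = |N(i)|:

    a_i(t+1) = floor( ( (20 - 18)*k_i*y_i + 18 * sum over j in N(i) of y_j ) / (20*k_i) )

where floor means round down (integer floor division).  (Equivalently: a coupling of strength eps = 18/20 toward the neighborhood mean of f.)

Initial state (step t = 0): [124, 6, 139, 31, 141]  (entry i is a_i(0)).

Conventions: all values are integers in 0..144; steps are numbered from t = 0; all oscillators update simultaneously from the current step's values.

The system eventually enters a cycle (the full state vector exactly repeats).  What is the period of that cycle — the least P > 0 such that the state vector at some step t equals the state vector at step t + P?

Answer: 14
Key observation: The state at step 13, [57, 56, 56, 56, 56], reappears at step 27 — and no state repeats earlier — so the cycle the system enters has period 14.

Derivation:
t=0: [124, 6, 139, 31, 141]
t=1: [57, 58, 48, 61, 64]
t=2: [54, 53, 41, 51, 49]
t=3: [108, 91, 98, 92, 93]
t=4: [62, 73, 69, 72, 72]
t=5: [85, 78, 81, 79, 79]
t=6: [117, 103, 102, 103, 103]
t=7: [94, 85, 85, 85, 85]
t=8: [17, 23, 23, 23, 23]
t=9: [135, 131, 131, 131, 131]
t=10: [100, 102, 102, 102, 102]
t=11: [97, 95, 95, 95, 95]
t=12: [64, 65, 65, 65, 65]
t=13: [57, 56, 56, 56, 56]
t=14: [13, 14, 14, 14, 14]
t=15: [92, 91, 91, 91, 91]
t=16: [43, 44, 44, 44, 44]
t=17: [97, 96, 96, 96, 96]
t=18: [68, 69, 69, 69, 69]
t=19: [77, 76, 76, 76, 76]
t=20: [113, 114, 114, 114, 114]
t=21: [12, 11, 11, 11, 11]
t=22: [78, 79, 79, 79, 79]
t=23: [127, 126, 126, 126, 126]
t=24: [73, 74, 74, 74, 74]
t=25: [102, 101, 101, 101, 101]
t=26: [93, 94, 94, 94, 94]
t=27: [57, 56, 56, 56, 56]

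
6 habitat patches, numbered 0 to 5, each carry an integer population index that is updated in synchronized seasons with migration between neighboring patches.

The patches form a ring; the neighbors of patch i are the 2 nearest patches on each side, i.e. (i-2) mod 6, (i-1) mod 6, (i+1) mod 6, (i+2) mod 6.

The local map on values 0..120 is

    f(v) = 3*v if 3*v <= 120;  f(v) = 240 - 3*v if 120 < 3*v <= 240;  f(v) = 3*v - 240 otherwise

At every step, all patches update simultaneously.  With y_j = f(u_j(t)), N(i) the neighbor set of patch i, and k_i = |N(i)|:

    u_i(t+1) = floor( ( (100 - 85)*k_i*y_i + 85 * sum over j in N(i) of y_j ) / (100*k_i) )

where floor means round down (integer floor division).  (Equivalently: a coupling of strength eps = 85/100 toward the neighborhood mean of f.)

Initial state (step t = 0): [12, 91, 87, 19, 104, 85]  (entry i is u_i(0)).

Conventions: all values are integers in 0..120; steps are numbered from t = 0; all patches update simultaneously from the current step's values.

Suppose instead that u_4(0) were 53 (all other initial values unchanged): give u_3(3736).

Answer: u_3(3736) = 104
Key observation: The state at step 6, [30, 31, 31, 30, 31, 31], reappears at step 18: the system is in a cycle of period 12 from step 6 on.  Therefore the state at step 3736 equals the state at step 6 + ((3736 - 6) mod 12) = 16, which is [104, 103, 103, 104, 103, 103].

Derivation:
t=0: [12, 91, 87, 19, 53, 85]
t=1: [37, 32, 47, 40, 39, 46]
t=2: [104, 106, 109, 105, 109, 109]
t=3: [82, 79, 79, 83, 81, 79]
t=4: [3, 4, 4, 3, 4, 4]
t=5: [11, 10, 10, 11, 10, 10]
t=6: [30, 31, 31, 30, 31, 31]
t=7: [92, 91, 91, 92, 91, 91]
t=8: [33, 34, 34, 33, 34, 34]
t=9: [101, 100, 100, 101, 100, 100]
t=10: [60, 61, 61, 60, 61, 61]
t=11: [57, 58, 58, 57, 58, 58]
t=12: [66, 67, 67, 66, 67, 67]
t=13: [39, 40, 40, 39, 40, 40]
t=14: [119, 118, 118, 119, 118, 118]
t=15: [114, 115, 115, 114, 115, 115]
t=16: [104, 103, 103, 104, 103, 103]
t=17: [69, 70, 70, 69, 70, 70]
t=18: [30, 31, 31, 30, 31, 31]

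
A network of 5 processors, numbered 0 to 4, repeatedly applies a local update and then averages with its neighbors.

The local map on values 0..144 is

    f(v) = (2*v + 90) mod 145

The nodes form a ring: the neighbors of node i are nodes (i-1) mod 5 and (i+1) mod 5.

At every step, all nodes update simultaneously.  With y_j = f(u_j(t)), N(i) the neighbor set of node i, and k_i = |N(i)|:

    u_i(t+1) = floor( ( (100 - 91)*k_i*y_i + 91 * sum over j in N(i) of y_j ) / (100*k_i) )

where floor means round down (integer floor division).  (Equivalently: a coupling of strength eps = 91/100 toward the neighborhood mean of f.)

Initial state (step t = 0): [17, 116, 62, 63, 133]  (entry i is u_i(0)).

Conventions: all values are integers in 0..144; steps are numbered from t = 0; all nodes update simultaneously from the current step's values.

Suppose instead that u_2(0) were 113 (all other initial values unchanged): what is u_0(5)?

Answer: u_0(5) = 67
Key observation: This trace re-runs the system from the modified initial state.

Derivation:
t=0: [17, 116, 113, 63, 133]
t=1: [55, 71, 49, 48, 94]
t=2: [105, 52, 62, 83, 55]
t=3: [48, 40, 79, 66, 60]
t=4: [44, 67, 55, 83, 59]
t=5: [67, 47, 91, 63, 71]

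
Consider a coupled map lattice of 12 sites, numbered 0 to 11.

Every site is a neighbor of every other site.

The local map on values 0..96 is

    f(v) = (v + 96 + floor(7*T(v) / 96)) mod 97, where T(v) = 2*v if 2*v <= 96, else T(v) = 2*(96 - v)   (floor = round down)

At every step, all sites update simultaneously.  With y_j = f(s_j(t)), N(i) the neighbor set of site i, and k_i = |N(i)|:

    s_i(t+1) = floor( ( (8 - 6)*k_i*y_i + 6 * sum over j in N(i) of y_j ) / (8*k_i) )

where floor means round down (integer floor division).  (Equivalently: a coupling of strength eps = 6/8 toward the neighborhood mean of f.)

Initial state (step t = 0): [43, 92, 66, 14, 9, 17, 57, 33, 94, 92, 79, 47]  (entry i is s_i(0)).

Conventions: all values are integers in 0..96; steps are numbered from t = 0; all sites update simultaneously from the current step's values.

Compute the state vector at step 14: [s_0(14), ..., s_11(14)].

Simulating step by step:
t=0: [43, 92, 66, 14, 9, 17, 57, 33, 94, 92, 79, 47]
t=1: [53, 61, 57, 47, 46, 48, 56, 51, 62, 61, 59, 54]
t=2: [58, 60, 59, 57, 57, 58, 59, 58, 60, 60, 59, 59]
t=3: [62, 62, 62, 62, 62, 62, 62, 62, 62, 62, 62, 62]
t=4: [65, 65, 65, 65, 65, 65, 65, 65, 65, 65, 65, 65]
t=5: [68, 68, 68, 68, 68, 68, 68, 68, 68, 68, 68, 68]
t=6: [71, 71, 71, 71, 71, 71, 71, 71, 71, 71, 71, 71]
t=7: [73, 73, 73, 73, 73, 73, 73, 73, 73, 73, 73, 73]
t=8: [75, 75, 75, 75, 75, 75, 75, 75, 75, 75, 75, 75]
t=9: [77, 77, 77, 77, 77, 77, 77, 77, 77, 77, 77, 77]
t=10: [78, 78, 78, 78, 78, 78, 78, 78, 78, 78, 78, 78]
t=11: [79, 79, 79, 79, 79, 79, 79, 79, 79, 79, 79, 79]
t=12: [80, 80, 80, 80, 80, 80, 80, 80, 80, 80, 80, 80]
t=13: [81, 81, 81, 81, 81, 81, 81, 81, 81, 81, 81, 81]
t=14: [82, 82, 82, 82, 82, 82, 82, 82, 82, 82, 82, 82]

Answer: [82, 82, 82, 82, 82, 82, 82, 82, 82, 82, 82, 82]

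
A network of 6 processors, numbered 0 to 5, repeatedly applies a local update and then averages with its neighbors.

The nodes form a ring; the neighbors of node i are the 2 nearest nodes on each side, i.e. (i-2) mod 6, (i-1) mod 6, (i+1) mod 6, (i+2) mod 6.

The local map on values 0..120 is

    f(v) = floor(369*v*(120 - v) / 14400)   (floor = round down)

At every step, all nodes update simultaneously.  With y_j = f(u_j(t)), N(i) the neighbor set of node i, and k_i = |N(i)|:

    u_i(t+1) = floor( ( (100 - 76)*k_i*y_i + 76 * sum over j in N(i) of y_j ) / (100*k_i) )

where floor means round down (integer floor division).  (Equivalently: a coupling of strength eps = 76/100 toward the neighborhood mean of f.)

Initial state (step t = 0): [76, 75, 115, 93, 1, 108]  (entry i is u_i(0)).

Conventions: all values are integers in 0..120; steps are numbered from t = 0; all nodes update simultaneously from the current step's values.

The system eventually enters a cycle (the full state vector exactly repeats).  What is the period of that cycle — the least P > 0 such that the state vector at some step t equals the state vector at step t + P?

Simulating step by step:
t=0: [76, 75, 115, 93, 1, 108]
t=1: [46, 57, 48, 41, 37, 53]
t=2: [87, 88, 85, 85, 84, 86]
t=3: [74, 74, 74, 75, 75, 74]
t=4: [86, 86, 86, 86, 86, 86]
t=5: [74, 74, 74, 74, 74, 74]
t=6: [87, 87, 87, 87, 87, 87]
t=7: [73, 73, 73, 73, 73, 73]
t=8: [87, 87, 87, 87, 87, 87]

Answer: 2
Key observation: The state at step 6, [87, 87, 87, 87, 87, 87], reappears at step 8 — and no state repeats earlier — so the cycle the system enters has period 2.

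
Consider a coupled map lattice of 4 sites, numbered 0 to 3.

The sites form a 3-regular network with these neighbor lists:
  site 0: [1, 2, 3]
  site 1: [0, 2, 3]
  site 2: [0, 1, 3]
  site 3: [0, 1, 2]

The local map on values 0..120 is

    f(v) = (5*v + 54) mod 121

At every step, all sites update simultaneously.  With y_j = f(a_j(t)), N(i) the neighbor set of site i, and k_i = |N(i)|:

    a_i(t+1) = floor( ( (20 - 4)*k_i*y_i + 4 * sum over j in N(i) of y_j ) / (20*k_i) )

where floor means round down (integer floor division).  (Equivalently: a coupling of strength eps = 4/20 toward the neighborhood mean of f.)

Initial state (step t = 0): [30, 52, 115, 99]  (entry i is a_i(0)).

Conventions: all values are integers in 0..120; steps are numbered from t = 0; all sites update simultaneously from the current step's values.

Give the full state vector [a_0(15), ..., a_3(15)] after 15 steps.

Simulating step by step:
t=0: [30, 52, 115, 99]
t=1: [77, 69, 33, 63]
t=2: [70, 40, 86, 18]
t=3: [35, 13, 5, 21]
t=4: [102, 110, 80, 50]
t=5: [82, 111, 90, 69]
t=6: [84, 13, 25, 37]
t=7: [108, 114, 69, 113]
t=8: [92, 25, 38, 22]
t=9: [30, 51, 10, 40]
t=10: [78, 66, 94, 26]
t=11: [73, 29, 43, 59]
t=12: [58, 75, 37, 96]
t=13: [97, 70, 108, 59]
t=14: [61, 50, 101, 99]
t=15: [107, 66, 76, 68]

Answer: [107, 66, 76, 68]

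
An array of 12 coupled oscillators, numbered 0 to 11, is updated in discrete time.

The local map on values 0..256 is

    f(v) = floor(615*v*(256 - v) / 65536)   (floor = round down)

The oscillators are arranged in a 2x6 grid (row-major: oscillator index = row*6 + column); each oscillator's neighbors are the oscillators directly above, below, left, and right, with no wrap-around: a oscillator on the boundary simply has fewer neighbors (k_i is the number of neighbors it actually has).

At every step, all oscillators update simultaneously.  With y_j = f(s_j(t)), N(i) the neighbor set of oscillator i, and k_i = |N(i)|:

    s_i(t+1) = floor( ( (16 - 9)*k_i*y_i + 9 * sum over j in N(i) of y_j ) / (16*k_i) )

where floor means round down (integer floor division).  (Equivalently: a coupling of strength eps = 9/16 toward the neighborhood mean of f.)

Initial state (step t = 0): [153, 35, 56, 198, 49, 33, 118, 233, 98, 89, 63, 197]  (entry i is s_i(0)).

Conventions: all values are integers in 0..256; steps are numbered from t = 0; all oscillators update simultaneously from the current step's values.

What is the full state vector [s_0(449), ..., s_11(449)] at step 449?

Answer: [149, 149, 149, 149, 149, 149, 149, 149, 149, 149, 149, 149]
Key observation: The state at step 5, [149, 149, 149, 149, 149, 149, 149, 149, 149, 149, 149, 149], reappears at step 6: the system is in a cycle of period 1 from step 5 on.  Therefore the state at step 449 equals the state at step 5 + ((449 - 5) mod 1) = 5, which is [149, 149, 149, 149, 149, 149, 149, 149, 149, 149, 149, 149].

Derivation:
t=0: [153, 35, 56, 198, 49, 33, 118, 233, 98, 89, 63, 197]
t=1: [127, 88, 106, 110, 95, 87, 121, 91, 118, 129, 114, 99]
t=2: [148, 143, 147, 149, 144, 140, 149, 144, 149, 151, 148, 144]
t=3: [149, 150, 149, 149, 150, 151, 149, 150, 149, 148, 149, 150]
t=4: [149, 149, 149, 149, 148, 148, 149, 149, 149, 149, 149, 148]
t=5: [149, 149, 149, 149, 149, 149, 149, 149, 149, 149, 149, 149]
t=6: [149, 149, 149, 149, 149, 149, 149, 149, 149, 149, 149, 149]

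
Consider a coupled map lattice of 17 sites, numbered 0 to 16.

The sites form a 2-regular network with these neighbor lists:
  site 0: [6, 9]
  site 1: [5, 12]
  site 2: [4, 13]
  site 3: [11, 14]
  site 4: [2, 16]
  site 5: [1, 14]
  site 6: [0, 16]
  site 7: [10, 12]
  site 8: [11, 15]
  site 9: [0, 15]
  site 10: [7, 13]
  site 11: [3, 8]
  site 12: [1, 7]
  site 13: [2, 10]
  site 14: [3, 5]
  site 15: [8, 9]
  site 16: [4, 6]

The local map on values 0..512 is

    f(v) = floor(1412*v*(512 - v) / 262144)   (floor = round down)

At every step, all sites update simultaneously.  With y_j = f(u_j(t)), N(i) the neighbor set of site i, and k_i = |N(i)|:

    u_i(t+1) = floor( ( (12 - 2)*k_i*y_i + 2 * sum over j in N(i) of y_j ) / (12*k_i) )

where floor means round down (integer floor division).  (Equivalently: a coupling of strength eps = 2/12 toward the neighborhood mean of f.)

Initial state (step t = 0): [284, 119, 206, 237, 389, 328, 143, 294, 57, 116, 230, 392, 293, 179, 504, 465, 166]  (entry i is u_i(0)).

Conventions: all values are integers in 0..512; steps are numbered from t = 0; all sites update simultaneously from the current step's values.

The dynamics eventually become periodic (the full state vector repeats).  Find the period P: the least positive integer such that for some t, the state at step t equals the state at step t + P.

Simulating step by step:
t=0: [284, 119, 206, 237, 389, 328, 143, 294, 57, 116, 230, 392, 293, 179, 504, 465, 166]
t=1: [334, 265, 330, 315, 268, 293, 291, 345, 146, 244, 346, 251, 337, 324, 73, 129, 302]
t=2: [324, 348, 325, 322, 348, 331, 343, 310, 290, 342, 310, 345, 319, 326, 199, 274, 342]
t=3: [325, 310, 325, 327, 309, 321, 313, 336, 343, 317, 336, 314, 329, 327, 333, 347, 312]
t=4: [328, 335, 327, 325, 336, 329, 334, 318, 313, 329, 318, 331, 324, 324, 322, 310, 336]
t=5: [324, 320, 324, 326, 318, 324, 320, 331, 334, 325, 331, 323, 327, 328, 328, 335, 318]
t=6: [328, 329, 328, 326, 331, 327, 330, 322, 320, 326, 322, 327, 325, 325, 325, 319, 331]
t=7: [324, 324, 324, 326, 322, 325, 323, 328, 329, 326, 328, 325, 326, 327, 326, 330, 322]
t=8: [327, 327, 327, 326, 328, 327, 328, 325, 324, 325, 325, 326, 326, 325, 326, 323, 328]
t=9: [325, 325, 325, 326, 325, 325, 325, 326, 327, 326, 327, 326, 326, 326, 325, 327, 325]
t=10: [326, 326, 326, 326, 327, 327, 327, 325, 325, 326, 325, 325, 326, 326, 326, 325, 327]
t=11: [325, 325, 325, 326, 325, 325, 325, 326, 327, 326, 326, 326, 326, 326, 325, 326, 325]
t=12: [326, 326, 326, 326, 327, 327, 327, 326, 325, 326, 326, 325, 326, 326, 326, 325, 327]
t=13: [325, 325, 325, 326, 325, 325, 325, 326, 327, 326, 326, 326, 326, 326, 325, 326, 325]

Answer: 2
Key observation: The state at step 11, [325, 325, 325, 326, 325, 325, 325, 326, 327, 326, 326, 326, 326, 326, 325, 326, 325], reappears at step 13 — and no state repeats earlier — so the cycle the system enters has period 2.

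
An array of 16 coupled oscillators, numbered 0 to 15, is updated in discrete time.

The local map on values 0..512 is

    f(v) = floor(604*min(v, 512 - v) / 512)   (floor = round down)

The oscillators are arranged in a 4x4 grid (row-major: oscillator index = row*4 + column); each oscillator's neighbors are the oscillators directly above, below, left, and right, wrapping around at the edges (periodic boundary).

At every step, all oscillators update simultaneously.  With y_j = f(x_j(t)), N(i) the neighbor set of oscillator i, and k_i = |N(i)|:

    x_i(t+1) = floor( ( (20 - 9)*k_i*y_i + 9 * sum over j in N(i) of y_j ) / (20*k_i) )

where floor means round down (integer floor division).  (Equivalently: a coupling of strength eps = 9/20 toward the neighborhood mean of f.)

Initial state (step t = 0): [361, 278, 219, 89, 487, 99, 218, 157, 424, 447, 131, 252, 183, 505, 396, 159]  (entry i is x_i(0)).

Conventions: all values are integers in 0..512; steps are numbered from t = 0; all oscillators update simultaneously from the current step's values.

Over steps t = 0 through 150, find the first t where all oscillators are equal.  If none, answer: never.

Simulating step by step:
t=0: [361, 278, 219, 89, 487, 99, 218, 157, 424, 447, 131, 252, 183, 505, 396, 159]  (not all equal)
t=1: [168, 214, 228, 148, 81, 135, 221, 179, 126, 84, 170, 234, 171, 83, 143, 187]  (not all equal)
t=2: [190, 219, 243, 196, 132, 166, 237, 206, 156, 122, 200, 239, 185, 134, 180, 213]  (not all equal)
t=3: [220, 238, 267, 240, 180, 201, 261, 240, 190, 165, 232, 257, 211, 180, 221, 244]  (not all equal)
t=4: [257, 266, 284, 281, 229, 240, 284, 278, 230, 213, 268, 285, 246, 227, 262, 280]  (not all equal)
t=5: [291, 285, 273, 275, 275, 277, 272, 272, 270, 262, 279, 271, 284, 273, 284, 276]  (not all equal)
t=6: [265, 270, 277, 277, 277, 278, 281, 282, 283, 287, 277, 282, 271, 277, 272, 276]  (not all equal)
t=7: [286, 282, 278, 278, 277, 275, 273, 272, 271, 269, 275, 272, 281, 278, 280, 278]  (not all equal)
t=8: [269, 272, 275, 275, 277, 278, 280, 281, 281, 283, 279, 281, 273, 275, 274, 276]  (not all equal)
t=9: [283, 281, 278, 278, 276, 275, 274, 273, 273, 272, 273, 272, 279, 278, 278, 278]  (not all equal)
t=10: [272, 273, 276, 275, 277, 278, 279, 280, 280, 281, 280, 281, 274, 276, 276, 276]  (not all equal)
t=11: [281, 279, 278, 278, 276, 276, 274, 274, 274, 273, 273, 273, 279, 277, 277, 277]  (not all equal)
t=12: [273, 274, 276, 276, 277, 278, 279, 279, 279, 280, 280, 280, 275, 276, 277, 277]  (not all equal)
t=13: [279, 279, 277, 277, 276, 276, 274, 274, 274, 274, 273, 273, 278, 277, 276, 276]  (not all equal)
t=14: [275, 275, 277, 277, 278, 278, 279, 279, 279, 279, 280, 280, 276, 277, 278, 278]  (not all equal)
t=15: [278, 278, 276, 276, 275, 275, 274, 274, 274, 274, 273, 273, 277, 276, 275, 276]  (not all equal)
t=16: [276, 276, 278, 278, 278, 278, 279, 279, 279, 279, 280, 280, 277, 278, 278, 278]  (not all equal)
t=17: [277, 277, 276, 276, 275, 275, 274, 274, 274, 274, 273, 273, 276, 276, 275, 275]  (not all equal)
t=18: [277, 277, 278, 278, 279, 279, 279, 279, 279, 279, 280, 280, 278, 278, 279, 279]  (not all equal)
t=19: [276, 276, 275, 275, 274, 274, 274, 274, 274, 274, 273, 273, 275, 275, 274, 274]  (not all equal)
t=20: [278, 278, 279, 279, 279, 279, 280, 280, 280, 280, 280, 280, 279, 279, 279, 279]  (not all equal)
t=21: [275, 275, 274, 274, 274, 274, 273, 273, 273, 273, 273, 273, 274, 274, 273, 273]  (not all equal)
t=22: [279, 279, 280, 280, 280, 280, 280, 280, 280, 280, 281, 281, 280, 280, 280, 280]  (not all equal)
t=23: [273, 273, 273, 273, 273, 273, 272, 272, 272, 272, 272, 272, 273, 273, 272, 272]  (not all equal)
t=24: [281, 281, 281, 281, 281, 281, 282, 282, 282, 282, 283, 283, 281, 281, 282, 282]  (not all equal)
t=25: [272, 272, 271, 271, 271, 271, 271, 271, 271, 271, 270, 270, 271, 271, 271, 271]  (not all equal)
t=26: [283, 283, 283, 283, 283, 283, 284, 284, 284, 284, 284, 284, 283, 283, 284, 284]  (not all equal)
t=27: [270, 270, 269, 269, 269, 269, 268, 268, 268, 268, 268, 268, 269, 269, 268, 268]  (not all equal)
t=28: [285, 285, 286, 286, 286, 286, 286, 286, 286, 286, 287, 287, 286, 286, 286, 286]  (not all equal)
t=29: [266, 266, 266, 266, 266, 266, 265, 265, 265, 265, 265, 265, 266, 266, 265, 265]  (not all equal)
t=30: [290, 290, 290, 290, 290, 290, 290, 290, 290, 290, 291, 291, 290, 290, 290, 290]  (not all equal)
t=31: [261, 261, 261, 261, 261, 261, 260, 260, 260, 260, 260, 260, 261, 261, 260, 260]  (not all equal)
t=32: [296, 296, 296, 296, 296, 296, 296, 296, 296, 296, 297, 297, 296, 296, 296, 296]  (not all equal)
t=33: [254, 254, 254, 254, 254, 254, 253, 253, 253, 253, 253, 253, 254, 254, 253, 253]  (not all equal)
t=34: [299, 299, 298, 298, 298, 298, 298, 298, 298, 298, 298, 298, 298, 298, 298, 298]  (not all equal)
t=35: [251, 251, 251, 251, 251, 251, 252, 252, 252, 252, 252, 252, 251, 251, 252, 252]  (not all equal)
t=36: [296, 296, 296, 296, 296, 296, 296, 296, 296, 296, 297, 297, 296, 296, 296, 296]  (not all equal)

Answer: never
Key observation: The state at step 32 reappears at step 36 — the system is in a cycle of period 4 from step 32 on.  No step 0..36 is synchronized, and the cycle repeats forever, so no step up to 150 (or ever) has all oscillators equal.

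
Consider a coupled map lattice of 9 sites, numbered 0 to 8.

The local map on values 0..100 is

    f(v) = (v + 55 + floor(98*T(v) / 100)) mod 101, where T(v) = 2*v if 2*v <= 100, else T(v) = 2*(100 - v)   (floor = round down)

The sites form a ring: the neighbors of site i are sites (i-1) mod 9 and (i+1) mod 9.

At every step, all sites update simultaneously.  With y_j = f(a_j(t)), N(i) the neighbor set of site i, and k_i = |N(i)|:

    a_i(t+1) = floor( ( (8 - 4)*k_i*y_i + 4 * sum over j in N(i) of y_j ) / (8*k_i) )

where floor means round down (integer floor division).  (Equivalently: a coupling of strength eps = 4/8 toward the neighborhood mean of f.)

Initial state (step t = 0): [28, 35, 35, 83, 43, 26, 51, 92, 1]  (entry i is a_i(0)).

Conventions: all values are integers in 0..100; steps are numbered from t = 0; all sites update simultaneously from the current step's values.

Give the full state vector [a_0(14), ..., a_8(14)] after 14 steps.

Simulating step by step:
t=0: [28, 35, 35, 83, 43, 26, 51, 92, 1]
t=1: [46, 51, 60, 69, 65, 35, 22, 44, 52]
t=2: [70, 45, 66, 86, 78, 55, 44, 71, 93]
t=3: [77, 85, 81, 73, 78, 88, 86, 76, 70]
t=4: [75, 71, 72, 76, 73, 68, 69, 75, 79]
t=5: [77, 80, 79, 78, 79, 82, 82, 78, 76]
t=6: [75, 74, 74, 74, 73, 71, 72, 74, 76]
t=7: [77, 78, 78, 78, 79, 80, 79, 78, 77]
t=8: [75, 75, 75, 74, 74, 73, 74, 75, 75]
t=9: [78, 78, 78, 78, 78, 78, 78, 78, 78]
t=10: [75, 75, 75, 75, 75, 75, 75, 75, 75]
t=11: [78, 78, 78, 78, 78, 78, 78, 78, 78]
t=12: [75, 75, 75, 75, 75, 75, 75, 75, 75]
t=13: [78, 78, 78, 78, 78, 78, 78, 78, 78]
t=14: [75, 75, 75, 75, 75, 75, 75, 75, 75]

Answer: [75, 75, 75, 75, 75, 75, 75, 75, 75]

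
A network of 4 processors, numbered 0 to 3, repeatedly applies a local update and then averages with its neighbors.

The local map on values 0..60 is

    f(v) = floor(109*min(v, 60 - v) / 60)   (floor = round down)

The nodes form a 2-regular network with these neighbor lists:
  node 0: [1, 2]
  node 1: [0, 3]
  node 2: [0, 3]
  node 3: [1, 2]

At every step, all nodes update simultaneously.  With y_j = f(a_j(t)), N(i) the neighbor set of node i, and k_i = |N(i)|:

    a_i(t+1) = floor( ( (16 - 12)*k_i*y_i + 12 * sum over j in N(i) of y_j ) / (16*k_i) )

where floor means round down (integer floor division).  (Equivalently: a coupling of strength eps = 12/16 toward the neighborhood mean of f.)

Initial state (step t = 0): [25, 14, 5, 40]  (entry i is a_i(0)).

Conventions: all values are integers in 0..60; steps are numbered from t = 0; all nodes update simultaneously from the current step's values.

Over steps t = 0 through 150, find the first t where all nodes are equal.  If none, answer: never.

Simulating step by step:
t=0: [25, 14, 5, 40]  (not all equal)
t=1: [24, 36, 32, 21]  (not all equal)
t=2: [45, 41, 42, 44]  (not all equal)
t=3: [31, 29, 29, 32]  (not all equal)
t=4: [52, 51, 51, 51]  (not all equal)
t=5: [15, 15, 15, 16]  (not all equal)
t=6: [27, 27, 27, 27]  (all equal)

Answer: 6
Key observation: Synchronization is absorbing here: once all nodes are equal they stay equal, and step 6 is the first all-equal step.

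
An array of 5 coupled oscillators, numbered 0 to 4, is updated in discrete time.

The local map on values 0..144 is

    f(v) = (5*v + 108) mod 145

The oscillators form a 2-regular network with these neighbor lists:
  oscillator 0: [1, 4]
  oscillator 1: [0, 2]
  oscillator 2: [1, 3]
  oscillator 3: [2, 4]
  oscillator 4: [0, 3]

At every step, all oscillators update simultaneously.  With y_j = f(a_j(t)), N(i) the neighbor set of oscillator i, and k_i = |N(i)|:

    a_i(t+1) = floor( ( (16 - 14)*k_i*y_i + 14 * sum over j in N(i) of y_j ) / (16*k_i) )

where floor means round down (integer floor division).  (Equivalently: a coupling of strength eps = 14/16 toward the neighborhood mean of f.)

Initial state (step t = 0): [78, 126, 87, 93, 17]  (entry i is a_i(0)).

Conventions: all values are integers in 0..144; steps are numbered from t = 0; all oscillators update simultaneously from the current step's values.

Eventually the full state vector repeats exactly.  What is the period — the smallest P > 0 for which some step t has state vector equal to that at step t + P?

Answer: 12
Key observation: The state at step 74, [60, 60, 55, 103, 55], reappears at step 86 — and no state repeats earlier — so the cycle the system enters has period 12.

Derivation:
t=0: [78, 126, 87, 93, 17]
t=1: [34, 76, 79, 85, 93]
t=2: [100, 94, 74, 102, 118]
t=3: [117, 48, 84, 75, 43]
t=4: [53, 97, 58, 61, 74]
t=5: [34, 85, 73, 81, 95]
t=6: [60, 87, 81, 27, 92]
t=7: [120, 99, 99, 104, 111]
t=8: [62, 68, 33, 52, 87]
t=9: [68, 113, 55, 113, 103]
t=10: [61, 58, 93, 71, 51]
t=11: [94, 127, 76, 95, 75]
t=12: [46, 88, 15, 44, 69]
t=13: [63, 51, 70, 29, 39]
t=14: [54, 77, 82, 29, 107]
t=15: [63, 82, 83, 77, 93]
t=16: [113, 107, 72, 106, 100]
t=17: [51, 63, 57, 33, 69]
t=18: [75, 93, 127, 68, 90]
t=19: [120, 46, 68, 63, 42]
t=20: [49, 67, 80, 34, 117]
t=21: [60, 60, 70, 98, 99]
t=22: [76, 76, 62, 22, 62]
t=23: [85, 85, 71, 121, 71]
t=24: [67, 67, 104, 41, 104]
t=25: [25, 25, 19, 44, 19]
t=26: [74, 74, 62, 55, 62]
t=27: [80, 80, 75, 123, 75]
t=28: [62, 62, 100, 59, 100]
t=29: [84, 84, 108, 38, 108]
t=30: [82, 82, 52, 60, 52]
t=31: [80, 80, 97, 83, 97]
t=32: [46, 46, 72, 22, 72]
t=33: [41, 41, 57, 38, 57]
t=34: [58, 58, 26, 91, 26]
t=35: [101, 101, 114, 97, 114]
t=36: [61, 61, 32, 87, 32]
t=37: [123, 123, 116, 121, 116]
t=38: [127, 127, 134, 111, 134]
t=39: [33, 33, 50, 56, 50]
t=40: [101, 101, 107, 71, 107]
t=41: [46, 46, 34, 58, 34]
t=42: [85, 85, 84, 129, 84]
t=43: [95, 95, 66, 84, 66]
t=44: [3, 3, 42, 14, 42]
t=45: [81, 81, 71, 28, 71]
t=46: [56, 56, 82, 37, 82]
t=47: [91, 91, 54, 73, 54]
t=48: [110, 110, 83, 81, 83]
t=49: [82, 82, 79, 86, 79]
t=50: [76, 76, 89, 72, 89]
t=51: [81, 81, 52, 107, 52]
t=52: [78, 78, 71, 76, 71]
t=53: [47, 47, 54, 31, 54]
t=54: [68, 68, 85, 91, 85]
t=55: [50, 50, 73, 101, 73]
t=56: [54, 54, 48, 37, 48]
t=57: [74, 74, 47, 51, 47]
t=58: [47, 47, 57, 55, 57]
t=59: [74, 74, 76, 101, 76]
t=60: [47, 47, 39, 50, 39]
t=61: [35, 35, 54, 19, 54]
t=62: [116, 116, 96, 84, 96]
t=63: [64, 64, 88, 18, 88]
t=64: [127, 127, 97, 105, 97]
t=65: [15, 15, 32, 18, 32]
t=66: [75, 75, 55, 114, 55]
t=67: [67, 67, 75, 93, 75]
t=68: [25, 25, 69, 59, 69]
t=69: [57, 57, 90, 29, 90]
t=70: [111, 111, 107, 121, 107]
t=71: [74, 74, 102, 71, 102]
t=72: [40, 40, 35, 36, 35]
t=73: [70, 70, 87, 138, 87]
t=74: [60, 60, 55, 103, 55]
t=75: [107, 107, 82, 86, 82]
t=76: [71, 71, 83, 85, 83]
t=77: [54, 54, 66, 89, 66]
t=78: [50, 50, 90, 17, 90]
t=79: [92, 92, 66, 113, 66]
t=80: [76, 76, 99, 14, 99]
t=81: [39, 39, 40, 24, 40]
t=82: [15, 15, 44, 26, 44]
t=83: [38, 38, 62, 44, 62]
t=84: [60, 60, 36, 116, 36]
t=85: [128, 128, 116, 138, 116]
t=86: [60, 60, 55, 103, 55]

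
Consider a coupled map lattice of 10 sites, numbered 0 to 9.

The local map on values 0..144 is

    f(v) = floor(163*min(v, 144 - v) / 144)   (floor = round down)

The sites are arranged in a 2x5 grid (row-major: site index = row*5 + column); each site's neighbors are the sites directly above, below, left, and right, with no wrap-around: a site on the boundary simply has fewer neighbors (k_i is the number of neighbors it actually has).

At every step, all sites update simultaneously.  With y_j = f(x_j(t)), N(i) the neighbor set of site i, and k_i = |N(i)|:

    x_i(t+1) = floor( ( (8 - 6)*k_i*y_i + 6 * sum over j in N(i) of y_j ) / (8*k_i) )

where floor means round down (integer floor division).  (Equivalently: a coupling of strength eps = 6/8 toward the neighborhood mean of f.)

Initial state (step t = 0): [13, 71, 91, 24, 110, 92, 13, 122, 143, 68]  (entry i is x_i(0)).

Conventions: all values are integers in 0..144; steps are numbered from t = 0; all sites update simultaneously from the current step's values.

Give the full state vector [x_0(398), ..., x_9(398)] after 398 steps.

Simulating step by step:
t=0: [13, 71, 91, 24, 110, 92, 13, 122, 143, 68]
t=1: [55, 41, 47, 31, 48, 25, 44, 24, 32, 33]
t=2: [43, 52, 40, 44, 40, 48, 37, 41, 33, 43]
t=3: [54, 48, 49, 44, 47, 46, 49, 42, 45, 42]
t=4: [55, 56, 51, 51, 49, 56, 52, 51, 48, 50]
t=5: [62, 60, 58, 55, 56, 60, 60, 56, 56, 54]
t=6: [67, 67, 64, 63, 61, 68, 66, 64, 62, 62]
t=7: [75, 74, 72, 70, 70, 74, 74, 72, 70, 69]
t=8: [78, 79, 80, 79, 78, 78, 79, 80, 79, 78]
t=9: [73, 73, 72, 73, 73, 73, 73, 72, 73, 73]
t=10: [80, 80, 80, 80, 80, 80, 80, 80, 80, 80]
t=11: [72, 72, 72, 72, 72, 72, 72, 72, 72, 72]
t=12: [81, 81, 81, 81, 81, 81, 81, 81, 81, 81]
t=13: [71, 71, 71, 71, 71, 71, 71, 71, 71, 71]
t=14: [80, 80, 80, 80, 80, 80, 80, 80, 80, 80]

Answer: [80, 80, 80, 80, 80, 80, 80, 80, 80, 80]
Key observation: The state at step 10, [80, 80, 80, 80, 80, 80, 80, 80, 80, 80], reappears at step 14: the system is in a cycle of period 4 from step 10 on.  Therefore the state at step 398 equals the state at step 10 + ((398 - 10) mod 4) = 10, which is [80, 80, 80, 80, 80, 80, 80, 80, 80, 80].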